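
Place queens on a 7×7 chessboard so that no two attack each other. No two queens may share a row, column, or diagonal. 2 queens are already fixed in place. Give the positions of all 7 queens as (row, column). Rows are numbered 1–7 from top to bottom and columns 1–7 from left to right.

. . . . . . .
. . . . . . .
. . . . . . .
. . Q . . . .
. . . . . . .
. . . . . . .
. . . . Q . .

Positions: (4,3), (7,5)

(1,1) (2,4) (3,7) (4,3) (5,6) (6,2) (7,5)

Row 1: attacked by (4,3)→{3,6}; (7,5)→{5}. Safe: 1, 2, 4, 7. Place at column 1.
Row 2: attacked by (1,1)→{1,2}; (4,3)→{1,3,5}; (7,5)→{5}. Safe: 4, 6, 7. Place at column 4.
Row 3: attacked by (1,1)→{1,3}; (2,4)→{3,4,5}; (4,3)→{2,3,4}; (7,5)→{1,5}. Safe: 6, 7. Place at column 7.
Row 5: attacked by (1,1)→{1,5}; (2,4)→{1,4,7}; (3,7)→{5,7}; (4,3)→{2,3,4}; (7,5)→{3,5,7}. Safe: 6. Place at column 6.
Row 6: attacked by (1,1)→{1,6}; (2,4)→{4}; (3,7)→{4,7}; (4,3)→{1,3,5}; (5,6)→{5,6,7}; (7,5)→{4,5,6}. Safe: 2. Place at column 2.
Columns [1, 4, 7, 3, 6, 2, 5], r−c [0, -2, -4, 1, -1, 4, 2], r+c [2, 6, 10, 7, 11, 8, 12] are all distinct, so no two queens attack.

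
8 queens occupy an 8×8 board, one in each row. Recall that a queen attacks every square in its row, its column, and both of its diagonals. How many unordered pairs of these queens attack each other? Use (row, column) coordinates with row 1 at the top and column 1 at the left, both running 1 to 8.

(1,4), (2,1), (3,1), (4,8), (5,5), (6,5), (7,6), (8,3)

6

Same column: (2,1)–(3,1) (column 1); (5,5)–(6,5) (column 5).
Same diagonal: (2,1)–(6,5) (|2−6| = |1−5| = 4); (2,1)–(7,6) (|2−7| = |1−6| = 5); (6,5)–(7,6) (|6−7| = |5−6| = 1); (6,5)–(8,3) (|6−8| = |5−3| = 2).
Total attacking pairs: 6.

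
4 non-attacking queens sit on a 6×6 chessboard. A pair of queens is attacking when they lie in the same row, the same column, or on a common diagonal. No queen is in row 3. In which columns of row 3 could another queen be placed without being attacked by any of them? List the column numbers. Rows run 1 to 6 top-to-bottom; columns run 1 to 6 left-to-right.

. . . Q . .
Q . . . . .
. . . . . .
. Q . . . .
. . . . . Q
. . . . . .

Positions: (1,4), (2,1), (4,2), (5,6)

(1,4) attacks row 3 at column 4 and diagonals 2, 6.
(2,1) attacks row 3 at column 1 and diagonals 2.
(4,2) attacks row 3 at column 2 and diagonals 1, 3.
(5,6) attacks row 3 at column 6 and diagonals 4.
Attacked columns: {1, 2, 3, 4, 6}. Safe: {5}.

columns 5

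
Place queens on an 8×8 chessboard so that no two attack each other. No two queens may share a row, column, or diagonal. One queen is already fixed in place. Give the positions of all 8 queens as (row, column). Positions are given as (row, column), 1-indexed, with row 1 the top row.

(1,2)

Row 2: attacked by (1,2)→{1,2,3}. Safe: 4, 5, 6, 7, 8. Place at column 7.
Row 3: attacked by (1,2)→{2,4}; (2,7)→{6,7,8}. Safe: 1, 3, 5. Place at column 3.
Row 4: attacked by (1,2)→{2,5}; (2,7)→{5,7}; (3,3)→{2,3,4}. Safe: 1, 6, 8. Place at column 6.
Row 5: attacked by (1,2)→{2,6}; (2,7)→{4,7}; (3,3)→{1,3,5}; (4,6)→{5,6,7}. Safe: 8. Place at column 8.
Row 6: attacked by (1,2)→{2,7}; (2,7)→{3,7}; (3,3)→{3,6}; (4,6)→{4,6,8}; (5,8)→{7,8}. Safe: 1, 5. Place at column 5.
Row 7: attacked by (1,2)→{2,8}; (2,7)→{2,7}; (3,3)→{3,7}; (4,6)→{3,6}; (5,8)→{6,8}; (6,5)→{4,5,6}. Safe: 1. Place at column 1.
Row 8: attacked by (1,2)→{2}; (2,7)→{1,7}; (3,3)→{3,8}; (4,6)→{2,6}; (5,8)→{5,8}; (6,5)→{3,5,7}; (7,1)→{1,2}. Safe: 4. Place at column 4.
Columns [2, 7, 3, 6, 8, 5, 1, 4], r−c [-1, -5, 0, -2, -3, 1, 6, 4], r+c [3, 9, 6, 10, 13, 11, 8, 12] are all distinct, so no two queens attack.

(1,2) (2,7) (3,3) (4,6) (5,8) (6,5) (7,1) (8,4)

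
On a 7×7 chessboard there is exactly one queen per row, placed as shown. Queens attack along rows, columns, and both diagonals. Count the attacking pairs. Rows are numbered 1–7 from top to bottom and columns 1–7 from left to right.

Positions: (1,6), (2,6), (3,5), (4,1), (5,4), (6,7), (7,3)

Same column: (1,6)–(2,6) (column 6).
Same diagonal: (2,6)–(3,5) (|2−3| = |6−5| = 1).
Total attacking pairs: 2.

2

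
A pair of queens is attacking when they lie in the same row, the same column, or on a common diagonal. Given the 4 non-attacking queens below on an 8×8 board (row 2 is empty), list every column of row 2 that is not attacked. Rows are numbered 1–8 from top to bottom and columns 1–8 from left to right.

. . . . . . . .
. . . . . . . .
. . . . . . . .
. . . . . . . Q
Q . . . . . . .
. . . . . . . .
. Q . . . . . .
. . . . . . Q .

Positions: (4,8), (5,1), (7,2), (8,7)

columns 3, 5

(4,8) attacks row 2 at column 8 and diagonals 6.
(5,1) attacks row 2 at column 1 and diagonals 4.
(7,2) attacks row 2 at column 2 and diagonals 7.
(8,7) attacks row 2 at column 7 and diagonals 1.
Attacked columns: {1, 2, 4, 6, 7, 8}. Safe: {3, 5}.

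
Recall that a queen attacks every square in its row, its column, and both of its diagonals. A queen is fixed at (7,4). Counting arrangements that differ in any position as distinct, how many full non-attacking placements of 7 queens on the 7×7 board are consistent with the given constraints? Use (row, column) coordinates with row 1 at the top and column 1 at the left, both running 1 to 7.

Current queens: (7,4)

Branch on row 1: col 1 → 1; col 2 → 1; col 3 → 1; col 5 → 1; col 6 → 1; col 7 → 1.
Sum: 1 + 1 + 1 + 1 + 1 + 1 = 6.

6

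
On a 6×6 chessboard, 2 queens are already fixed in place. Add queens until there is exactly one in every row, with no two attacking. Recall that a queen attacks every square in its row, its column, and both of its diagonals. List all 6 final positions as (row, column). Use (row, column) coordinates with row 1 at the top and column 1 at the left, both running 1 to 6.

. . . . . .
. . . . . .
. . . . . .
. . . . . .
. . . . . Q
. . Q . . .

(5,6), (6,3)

(1,4) (2,1) (3,5) (4,2) (5,6) (6,3)

Row 1: attacked by (5,6)→{2,6}; (6,3)→{3}. Safe: 1, 4, 5. Place at column 4.
Row 2: attacked by (1,4)→{3,4,5}; (5,6)→{3,6}; (6,3)→{3}. Safe: 1, 2. Place at column 1.
Row 3: attacked by (1,4)→{2,4,6}; (2,1)→{1,2}; (5,6)→{4,6}; (6,3)→{3,6}. Safe: 5. Place at column 5.
Row 4: attacked by (1,4)→{1,4}; (2,1)→{1,3}; (3,5)→{4,5,6}; (5,6)→{5,6}; (6,3)→{1,3,5}. Safe: 2. Place at column 2.
Columns [4, 1, 5, 2, 6, 3], r−c [-3, 1, -2, 2, -1, 3], r+c [5, 3, 8, 6, 11, 9] are all distinct, so no two queens attack.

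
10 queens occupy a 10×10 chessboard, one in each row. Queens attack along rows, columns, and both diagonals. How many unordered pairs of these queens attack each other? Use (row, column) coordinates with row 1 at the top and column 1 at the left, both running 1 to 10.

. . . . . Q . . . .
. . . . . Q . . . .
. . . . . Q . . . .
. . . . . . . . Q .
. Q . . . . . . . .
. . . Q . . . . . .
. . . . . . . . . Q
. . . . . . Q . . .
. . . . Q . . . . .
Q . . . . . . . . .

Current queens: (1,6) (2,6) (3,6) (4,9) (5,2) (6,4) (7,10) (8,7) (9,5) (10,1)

6

Same column: (1,6)–(2,6) (column 6); (1,6)–(3,6) (column 6); (2,6)–(3,6) (column 6).
Same diagonal: (1,6)–(4,9) (|1−4| = |6−9| = 3); (1,6)–(5,2) (|1−5| = |6−2| = 4); (3,6)–(7,10) (|3−7| = |6−10| = 4).
Total attacking pairs: 6.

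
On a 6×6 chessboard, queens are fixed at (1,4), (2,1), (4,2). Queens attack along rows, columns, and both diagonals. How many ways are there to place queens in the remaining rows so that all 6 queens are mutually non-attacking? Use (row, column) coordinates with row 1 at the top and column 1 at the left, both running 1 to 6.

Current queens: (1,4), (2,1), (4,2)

Branch on row 3: col 5 → 1.
Sum: 1 = 1.

1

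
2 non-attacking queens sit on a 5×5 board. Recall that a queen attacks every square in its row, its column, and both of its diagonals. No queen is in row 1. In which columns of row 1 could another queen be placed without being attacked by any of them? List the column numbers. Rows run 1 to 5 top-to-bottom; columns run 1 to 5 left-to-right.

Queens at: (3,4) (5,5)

columns 3

(3,4) attacks row 1 at column 4 and diagonals 2.
(5,5) attacks row 1 at column 5 and diagonals 1.
Attacked columns: {1, 2, 4, 5}. Safe: {3}.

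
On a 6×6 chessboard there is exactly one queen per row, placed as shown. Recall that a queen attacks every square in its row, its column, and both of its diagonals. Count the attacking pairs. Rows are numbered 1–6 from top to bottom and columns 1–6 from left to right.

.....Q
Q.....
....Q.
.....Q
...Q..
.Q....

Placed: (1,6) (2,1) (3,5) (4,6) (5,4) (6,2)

4

Same column: (1,6)–(4,6) (column 6).
Same diagonal: (2,1)–(5,4) (|2−5| = |1−4| = 3); (3,5)–(4,6) (|3−4| = |5−6| = 1); (3,5)–(6,2) (|3−6| = |5−2| = 3).
Total attacking pairs: 4.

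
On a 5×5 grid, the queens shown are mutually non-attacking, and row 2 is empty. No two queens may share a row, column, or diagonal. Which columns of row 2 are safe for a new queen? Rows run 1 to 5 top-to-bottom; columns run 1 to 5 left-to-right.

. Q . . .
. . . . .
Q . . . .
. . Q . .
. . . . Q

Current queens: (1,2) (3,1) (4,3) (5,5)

(1,2) attacks row 2 at column 2 and diagonals 1, 3.
(3,1) attacks row 2 at column 1 and diagonals 2.
(4,3) attacks row 2 at column 3 and diagonals 1, 5.
(5,5) attacks row 2 at column 5 and diagonals 2.
Attacked columns: {1, 2, 3, 5}. Safe: {4}.

columns 4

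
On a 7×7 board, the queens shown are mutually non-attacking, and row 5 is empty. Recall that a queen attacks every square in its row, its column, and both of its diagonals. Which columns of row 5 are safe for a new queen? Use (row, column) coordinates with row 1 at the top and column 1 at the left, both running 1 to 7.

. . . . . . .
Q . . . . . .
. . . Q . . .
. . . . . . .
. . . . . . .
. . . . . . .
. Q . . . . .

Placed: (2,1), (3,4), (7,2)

columns 3, 5, 7

(2,1) attacks row 5 at column 1 and diagonals 4.
(3,4) attacks row 5 at column 4 and diagonals 2, 6.
(7,2) attacks row 5 at column 2 and diagonals 4.
Attacked columns: {1, 2, 4, 6}. Safe: {3, 5, 7}.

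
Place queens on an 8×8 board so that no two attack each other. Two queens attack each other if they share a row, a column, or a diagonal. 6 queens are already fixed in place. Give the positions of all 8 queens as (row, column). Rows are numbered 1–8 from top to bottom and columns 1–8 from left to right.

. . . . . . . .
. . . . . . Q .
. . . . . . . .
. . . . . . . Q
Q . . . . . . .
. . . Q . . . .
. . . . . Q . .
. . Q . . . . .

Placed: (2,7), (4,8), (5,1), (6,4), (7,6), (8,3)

Row 1: attacked by (2,7)→{6,7,8}; (4,8)→{5,8}; (5,1)→{1,5}; (6,4)→{4}; (7,6)→{6}; (8,3)→{3}. Safe: 2. Place at column 2.
Row 3: attacked by (1,2)→{2,4}; (2,7)→{6,7,8}; (4,8)→{7,8}; (5,1)→{1,3}; (6,4)→{1,4,7}; (7,6)→{2,6}; (8,3)→{3,8}. Safe: 5. Place at column 5.
Columns [2, 7, 5, 8, 1, 4, 6, 3], r−c [-1, -5, -2, -4, 4, 2, 1, 5], r+c [3, 9, 8, 12, 6, 10, 13, 11] are all distinct, so no two queens attack.

(1,2) (2,7) (3,5) (4,8) (5,1) (6,4) (7,6) (8,3)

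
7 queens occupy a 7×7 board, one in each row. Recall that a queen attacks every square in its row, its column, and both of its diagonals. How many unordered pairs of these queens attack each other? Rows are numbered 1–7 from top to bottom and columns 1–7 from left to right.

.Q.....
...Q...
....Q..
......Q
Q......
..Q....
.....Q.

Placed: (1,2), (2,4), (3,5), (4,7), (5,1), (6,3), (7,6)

2

Same diagonal: (2,4)–(3,5) (|2−3| = |4−5| = 1); (2,4)–(5,1) (|2−5| = |4−1| = 3).
Total attacking pairs: 2.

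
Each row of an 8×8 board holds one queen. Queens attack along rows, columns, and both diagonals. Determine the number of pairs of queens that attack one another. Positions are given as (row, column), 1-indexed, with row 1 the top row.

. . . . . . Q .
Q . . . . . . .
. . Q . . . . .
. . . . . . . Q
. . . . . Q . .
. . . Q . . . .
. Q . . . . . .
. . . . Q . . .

0

All columns are distinct and no two queens satisfy |Δrow| = |Δcol|, so no pair attacks.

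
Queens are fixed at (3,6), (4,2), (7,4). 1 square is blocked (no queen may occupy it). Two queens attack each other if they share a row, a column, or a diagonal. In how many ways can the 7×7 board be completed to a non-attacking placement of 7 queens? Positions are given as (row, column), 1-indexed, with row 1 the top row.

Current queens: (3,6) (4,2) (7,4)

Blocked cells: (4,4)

2

Branch on row 1: col 1 → 0; col 3 → 1; col 7 → 1.
Sum: 0 + 1 + 1 = 2.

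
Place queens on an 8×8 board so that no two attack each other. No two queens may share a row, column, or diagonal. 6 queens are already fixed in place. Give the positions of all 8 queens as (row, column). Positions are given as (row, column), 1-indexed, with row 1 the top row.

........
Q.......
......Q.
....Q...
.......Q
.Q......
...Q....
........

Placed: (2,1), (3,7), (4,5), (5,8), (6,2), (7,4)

Row 1: attacked by (2,1)→{1,2}; (3,7)→{5,7}; (4,5)→{2,5,8}; (5,8)→{4,8}; (6,2)→{2,7}; (7,4)→{4}. Safe: 3, 6. Place at column 3.
Row 8: attacked by (1,3)→{3}; (2,1)→{1,7}; (3,7)→{2,7}; (4,5)→{1,5}; (5,8)→{5,8}; (6,2)→{2,4}; (7,4)→{3,4,5}. Safe: 6. Place at column 6.
Columns [3, 1, 7, 5, 8, 2, 4, 6], r−c [-2, 1, -4, -1, -3, 4, 3, 2], r+c [4, 3, 10, 9, 13, 8, 11, 14] are all distinct, so no two queens attack.

(1,3) (2,1) (3,7) (4,5) (5,8) (6,2) (7,4) (8,6)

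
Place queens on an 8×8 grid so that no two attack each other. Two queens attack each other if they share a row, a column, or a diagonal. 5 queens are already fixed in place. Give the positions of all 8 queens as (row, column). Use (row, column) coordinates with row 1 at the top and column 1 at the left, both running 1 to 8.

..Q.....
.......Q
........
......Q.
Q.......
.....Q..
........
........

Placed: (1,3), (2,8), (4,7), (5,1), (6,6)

Row 3: attacked by (1,3)→{1,3,5}; (2,8)→{7,8}; (4,7)→{6,7,8}; (5,1)→{1,3}; (6,6)→{3,6}. Safe: 2, 4. Place at column 4.
Row 7: attacked by (1,3)→{3}; (2,8)→{3,8}; (3,4)→{4,8}; (4,7)→{4,7}; (5,1)→{1,3}; (6,6)→{5,6,7}. Safe: 2. Place at column 2.
Row 8: attacked by (1,3)→{3}; (2,8)→{2,8}; (3,4)→{4}; (4,7)→{3,7}; (5,1)→{1,4}; (6,6)→{4,6,8}; (7,2)→{1,2,3}. Safe: 5. Place at column 5.
Columns [3, 8, 4, 7, 1, 6, 2, 5], r−c [-2, -6, -1, -3, 4, 0, 5, 3], r+c [4, 10, 7, 11, 6, 12, 9, 13] are all distinct, so no two queens attack.

(1,3) (2,8) (3,4) (4,7) (5,1) (6,6) (7,2) (8,5)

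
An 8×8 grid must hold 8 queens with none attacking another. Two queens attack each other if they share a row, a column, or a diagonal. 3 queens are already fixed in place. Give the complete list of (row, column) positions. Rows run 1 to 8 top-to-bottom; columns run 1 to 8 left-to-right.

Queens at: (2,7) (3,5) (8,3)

Row 1: attacked by (2,7)→{6,7,8}; (3,5)→{3,5,7}; (8,3)→{3}. Safe: 1, 2, 4. Place at column 2.
Row 4: attacked by (1,2)→{2,5}; (2,7)→{5,7}; (3,5)→{4,5,6}; (8,3)→{3,7}. Safe: 1, 8. Place at column 8.
Row 5: attacked by (1,2)→{2,6}; (2,7)→{4,7}; (3,5)→{3,5,7}; (4,8)→{7,8}; (8,3)→{3,6}. Safe: 1. Place at column 1.
Row 6: attacked by (1,2)→{2,7}; (2,7)→{3,7}; (3,5)→{2,5,8}; (4,8)→{6,8}; (5,1)→{1,2}; (8,3)→{1,3,5}. Safe: 4. Place at column 4.
Row 7: attacked by (1,2)→{2,8}; (2,7)→{2,7}; (3,5)→{1,5}; (4,8)→{5,8}; (5,1)→{1,3}; (6,4)→{3,4,5}; (8,3)→{2,3,4}. Safe: 6. Place at column 6.
Columns [2, 7, 5, 8, 1, 4, 6, 3], r−c [-1, -5, -2, -4, 4, 2, 1, 5], r+c [3, 9, 8, 12, 6, 10, 13, 11] are all distinct, so no two queens attack.

(1,2) (2,7) (3,5) (4,8) (5,1) (6,4) (7,6) (8,3)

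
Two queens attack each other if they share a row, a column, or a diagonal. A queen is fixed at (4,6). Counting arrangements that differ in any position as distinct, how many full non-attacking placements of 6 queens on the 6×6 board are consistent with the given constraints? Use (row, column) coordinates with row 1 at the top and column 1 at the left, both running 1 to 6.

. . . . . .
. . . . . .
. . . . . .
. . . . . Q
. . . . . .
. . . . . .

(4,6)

1

Branch on row 1: col 1 → 0; col 2 → 0; col 4 → 0; col 5 → 1.
Sum: 0 + 0 + 0 + 1 = 1.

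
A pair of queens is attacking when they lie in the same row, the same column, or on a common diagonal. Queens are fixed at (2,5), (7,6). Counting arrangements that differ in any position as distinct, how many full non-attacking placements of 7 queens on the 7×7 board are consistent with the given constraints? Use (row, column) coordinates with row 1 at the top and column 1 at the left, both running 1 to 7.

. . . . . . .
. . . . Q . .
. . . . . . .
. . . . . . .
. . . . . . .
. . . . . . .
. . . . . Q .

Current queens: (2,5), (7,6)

Branch on row 1: col 1 → 0; col 2 → 3; col 3 → 0; col 7 → 0.
Sum: 0 + 3 + 0 + 0 = 3.

3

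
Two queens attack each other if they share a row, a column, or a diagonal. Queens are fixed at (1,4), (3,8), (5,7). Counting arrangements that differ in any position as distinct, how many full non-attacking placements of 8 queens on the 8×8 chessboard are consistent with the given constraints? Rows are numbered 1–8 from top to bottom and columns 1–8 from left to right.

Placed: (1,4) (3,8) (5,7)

Branch on row 2: col 1 → 0; col 2 → 1; col 6 → 1.
Sum: 0 + 1 + 1 = 2.

2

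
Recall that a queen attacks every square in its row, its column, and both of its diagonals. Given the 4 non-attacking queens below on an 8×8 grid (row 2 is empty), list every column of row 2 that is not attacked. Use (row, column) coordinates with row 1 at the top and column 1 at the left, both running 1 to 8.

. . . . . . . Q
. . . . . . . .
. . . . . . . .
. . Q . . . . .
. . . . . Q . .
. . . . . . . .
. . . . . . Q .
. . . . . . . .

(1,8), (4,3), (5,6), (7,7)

(1,8) attacks row 2 at column 8 and diagonals 7.
(4,3) attacks row 2 at column 3 and diagonals 1, 5.
(5,6) attacks row 2 at column 6 and diagonals 3.
(7,7) attacks row 2 at column 7 and diagonals 2.
Attacked columns: {1, 2, 3, 5, 6, 7, 8}. Safe: {4}.

columns 4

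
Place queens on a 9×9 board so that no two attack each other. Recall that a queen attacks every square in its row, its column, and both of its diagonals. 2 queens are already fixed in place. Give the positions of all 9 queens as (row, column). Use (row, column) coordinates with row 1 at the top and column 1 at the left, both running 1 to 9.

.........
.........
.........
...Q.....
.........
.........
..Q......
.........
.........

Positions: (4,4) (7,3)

(1,5) (2,7) (3,2) (4,4) (5,8) (6,1) (7,3) (8,9) (9,6)

Row 1: attacked by (4,4)→{1,4,7}; (7,3)→{3,9}. Safe: 2, 5, 6, 8. Place at column 5.
Row 2: attacked by (1,5)→{4,5,6}; (4,4)→{2,4,6}; (7,3)→{3,8}. Safe: 1, 7, 9. Place at column 7.
Row 3: attacked by (1,5)→{3,5,7}; (2,7)→{6,7,8}; (4,4)→{3,4,5}; (7,3)→{3,7}. Safe: 1, 2, 9. Place at column 2.
Row 5: attacked by (1,5)→{1,5,9}; (2,7)→{4,7}; (3,2)→{2,4}; (4,4)→{3,4,5}; (7,3)→{1,3,5}. Safe: 6, 8. Place at column 8.
Row 6: attacked by (1,5)→{5}; (2,7)→{3,7}; (3,2)→{2,5}; (4,4)→{2,4,6}; (5,8)→{7,8,9}; (7,3)→{2,3,4}. Safe: 1. Place at column 1.
Row 8: attacked by (1,5)→{5}; (2,7)→{1,7}; (3,2)→{2,7}; (4,4)→{4,8}; (5,8)→{5,8}; (6,1)→{1,3}; (7,3)→{2,3,4}. Safe: 6, 9. Place at column 9.
Row 9: attacked by (1,5)→{5}; (2,7)→{7}; (3,2)→{2,8}; (4,4)→{4,9}; (5,8)→{4,8}; (6,1)→{1,4}; (7,3)→{1,3,5}; (8,9)→{8,9}. Safe: 6. Place at column 6.
Columns [5, 7, 2, 4, 8, 1, 3, 9, 6], r−c [-4, -5, 1, 0, -3, 5, 4, -1, 3], r+c [6, 9, 5, 8, 13, 7, 10, 17, 15] are all distinct, so no two queens attack.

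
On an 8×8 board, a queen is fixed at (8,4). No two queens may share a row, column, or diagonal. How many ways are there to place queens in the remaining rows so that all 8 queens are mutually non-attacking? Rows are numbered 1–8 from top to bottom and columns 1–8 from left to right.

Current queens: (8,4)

18

Branch on row 1: col 1 → 1; col 2 → 3; col 3 → 3; col 5 → 3; col 6 → 4; col 7 → 3; col 8 → 1.
Sum: 1 + 3 + 3 + 3 + 4 + 3 + 1 = 18.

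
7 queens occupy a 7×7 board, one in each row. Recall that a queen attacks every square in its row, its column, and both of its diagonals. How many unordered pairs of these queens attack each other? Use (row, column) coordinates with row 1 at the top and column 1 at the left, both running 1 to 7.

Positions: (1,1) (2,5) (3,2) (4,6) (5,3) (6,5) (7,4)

3

Same column: (2,5)–(6,5) (column 5).
Same diagonal: (3,2)–(6,5) (|3−6| = |2−5| = 3); (6,5)–(7,4) (|6−7| = |5−4| = 1).
Total attacking pairs: 3.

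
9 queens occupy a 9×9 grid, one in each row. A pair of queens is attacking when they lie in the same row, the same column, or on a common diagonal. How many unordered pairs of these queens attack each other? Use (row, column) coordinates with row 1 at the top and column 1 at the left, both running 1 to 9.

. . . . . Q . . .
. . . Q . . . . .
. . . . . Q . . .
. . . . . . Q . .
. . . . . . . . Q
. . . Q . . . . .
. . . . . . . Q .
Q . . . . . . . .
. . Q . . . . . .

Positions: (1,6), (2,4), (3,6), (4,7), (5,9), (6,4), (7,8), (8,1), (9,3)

4

Same column: (1,6)–(3,6) (column 6); (2,4)–(6,4) (column 4).
Same diagonal: (3,6)–(4,7) (|3−4| = |6−7| = 1); (3,6)–(8,1) (|3−8| = |6−1| = 5).
Total attacking pairs: 4.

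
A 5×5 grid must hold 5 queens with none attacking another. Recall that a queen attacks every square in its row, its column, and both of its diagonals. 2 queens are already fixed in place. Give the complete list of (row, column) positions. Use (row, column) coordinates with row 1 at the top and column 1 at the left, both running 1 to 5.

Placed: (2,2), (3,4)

(1,5) (2,2) (3,4) (4,1) (5,3)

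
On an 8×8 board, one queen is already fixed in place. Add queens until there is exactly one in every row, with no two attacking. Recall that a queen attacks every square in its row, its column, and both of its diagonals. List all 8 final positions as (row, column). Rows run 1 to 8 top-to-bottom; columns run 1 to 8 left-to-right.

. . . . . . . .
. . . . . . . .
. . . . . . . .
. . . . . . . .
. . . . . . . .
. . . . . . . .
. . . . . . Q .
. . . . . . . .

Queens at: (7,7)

(1,2) (2,8) (3,6) (4,1) (5,3) (6,5) (7,7) (8,4)

Row 1: attacked by (7,7)→{1,7}. Safe: 2, 3, 4, 5, 6, 8. Place at column 2.
Row 2: attacked by (1,2)→{1,2,3}; (7,7)→{2,7}. Safe: 4, 5, 6, 8. Place at column 8.
Row 3: attacked by (1,2)→{2,4}; (2,8)→{7,8}; (7,7)→{3,7}. Safe: 1, 5, 6. Place at column 6.
Row 4: attacked by (1,2)→{2,5}; (2,8)→{6,8}; (3,6)→{5,6,7}; (7,7)→{4,7}. Safe: 1, 3. Place at column 1.
Row 5: attacked by (1,2)→{2,6}; (2,8)→{5,8}; (3,6)→{4,6,8}; (4,1)→{1,2}; (7,7)→{5,7}. Safe: 3. Place at column 3.
Row 6: attacked by (1,2)→{2,7}; (2,8)→{4,8}; (3,6)→{3,6}; (4,1)→{1,3}; (5,3)→{2,3,4}; (7,7)→{6,7,8}. Safe: 5. Place at column 5.
Row 8: attacked by (1,2)→{2}; (2,8)→{2,8}; (3,6)→{1,6}; (4,1)→{1,5}; (5,3)→{3,6}; (6,5)→{3,5,7}; (7,7)→{6,7,8}. Safe: 4. Place at column 4.
Columns [2, 8, 6, 1, 3, 5, 7, 4], r−c [-1, -6, -3, 3, 2, 1, 0, 4], r+c [3, 10, 9, 5, 8, 11, 14, 12] are all distinct, so no two queens attack.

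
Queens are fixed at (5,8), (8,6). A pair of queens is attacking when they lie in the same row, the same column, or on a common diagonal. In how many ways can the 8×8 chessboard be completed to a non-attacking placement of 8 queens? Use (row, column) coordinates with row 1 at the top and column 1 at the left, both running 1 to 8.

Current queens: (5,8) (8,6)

Branch on row 1: col 1 → 0; col 2 → 0; col 3 → 1; col 5 → 1; col 7 → 2.
Sum: 0 + 0 + 1 + 1 + 2 = 4.

4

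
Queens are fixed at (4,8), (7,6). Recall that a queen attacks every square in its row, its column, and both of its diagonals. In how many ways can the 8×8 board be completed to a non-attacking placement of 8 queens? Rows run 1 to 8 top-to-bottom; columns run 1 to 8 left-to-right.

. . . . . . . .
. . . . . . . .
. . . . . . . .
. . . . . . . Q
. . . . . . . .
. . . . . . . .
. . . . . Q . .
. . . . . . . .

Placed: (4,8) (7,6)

Branch on row 1: col 1 → 1; col 2 → 1; col 3 → 0; col 4 → 1; col 7 → 0.
Sum: 1 + 1 + 0 + 1 + 0 = 3.

3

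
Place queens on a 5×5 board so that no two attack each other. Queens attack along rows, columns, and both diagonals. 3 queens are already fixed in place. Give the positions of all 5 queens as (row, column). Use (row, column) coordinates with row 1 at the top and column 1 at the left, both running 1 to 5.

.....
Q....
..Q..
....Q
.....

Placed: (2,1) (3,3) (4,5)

(1,4) (2,1) (3,3) (4,5) (5,2)

Row 1: attacked by (2,1)→{1,2}; (3,3)→{1,3,5}; (4,5)→{2,5}. Safe: 4. Place at column 4.
Row 5: attacked by (1,4)→{4}; (2,1)→{1,4}; (3,3)→{1,3,5}; (4,5)→{4,5}. Safe: 2. Place at column 2.
Columns [4, 1, 3, 5, 2], r−c [-3, 1, 0, -1, 3], r+c [5, 3, 6, 9, 7] are all distinct, so no two queens attack.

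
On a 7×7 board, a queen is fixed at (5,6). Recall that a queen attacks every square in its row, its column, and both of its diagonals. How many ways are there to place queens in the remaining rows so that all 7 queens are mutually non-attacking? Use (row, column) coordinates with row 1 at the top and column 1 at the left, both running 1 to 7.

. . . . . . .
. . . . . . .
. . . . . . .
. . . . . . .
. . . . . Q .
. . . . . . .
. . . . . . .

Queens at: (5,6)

6

Branch on row 1: col 1 → 1; col 3 → 1; col 4 → 2; col 5 → 1; col 7 → 1.
Sum: 1 + 1 + 2 + 1 + 1 = 6.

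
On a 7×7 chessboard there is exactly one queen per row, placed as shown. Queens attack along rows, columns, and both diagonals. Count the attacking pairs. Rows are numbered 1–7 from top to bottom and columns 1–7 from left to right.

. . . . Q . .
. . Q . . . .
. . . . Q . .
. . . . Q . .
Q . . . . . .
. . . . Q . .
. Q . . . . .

9

Same column: (1,5)–(3,5) (column 5); (1,5)–(4,5) (column 5); (1,5)–(6,5) (column 5); (3,5)–(4,5) (column 5); (3,5)–(6,5) (column 5); (4,5)–(6,5) (column 5).
Same diagonal: (1,5)–(5,1) (|1−5| = |5−1| = 4); (2,3)–(4,5) (|2−4| = |3−5| = 2); (4,5)–(7,2) (|4−7| = |5−2| = 3).
Total attacking pairs: 9.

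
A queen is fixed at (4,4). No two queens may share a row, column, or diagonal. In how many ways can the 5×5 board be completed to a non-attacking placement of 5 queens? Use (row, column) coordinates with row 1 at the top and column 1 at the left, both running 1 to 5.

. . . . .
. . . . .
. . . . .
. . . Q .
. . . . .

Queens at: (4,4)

Branch on row 1: col 2 → 0; col 3 → 1; col 5 → 1.
Sum: 0 + 1 + 1 = 2.

2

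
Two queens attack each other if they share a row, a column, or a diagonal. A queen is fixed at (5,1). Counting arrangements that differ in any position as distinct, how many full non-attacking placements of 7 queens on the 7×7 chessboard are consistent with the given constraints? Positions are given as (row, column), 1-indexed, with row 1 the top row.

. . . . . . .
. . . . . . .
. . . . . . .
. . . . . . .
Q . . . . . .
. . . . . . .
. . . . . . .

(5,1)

Branch on row 1: col 2 → 2; col 3 → 1; col 4 → 0; col 6 → 2; col 7 → 1.
Sum: 2 + 1 + 0 + 2 + 1 = 6.

6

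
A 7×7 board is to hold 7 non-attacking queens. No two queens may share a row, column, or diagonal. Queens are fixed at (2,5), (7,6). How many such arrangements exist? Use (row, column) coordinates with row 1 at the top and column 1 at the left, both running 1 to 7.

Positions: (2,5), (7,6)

3

Branch on row 1: col 1 → 0; col 2 → 3; col 3 → 0; col 7 → 0.
Sum: 0 + 3 + 0 + 0 = 3.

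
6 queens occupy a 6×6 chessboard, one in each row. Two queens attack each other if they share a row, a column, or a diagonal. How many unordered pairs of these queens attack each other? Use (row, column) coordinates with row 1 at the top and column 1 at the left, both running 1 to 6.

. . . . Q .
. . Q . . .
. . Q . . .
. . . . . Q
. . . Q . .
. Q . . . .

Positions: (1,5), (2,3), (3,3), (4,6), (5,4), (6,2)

Same column: (2,3)–(3,3) (column 3).
Same diagonal: (1,5)–(3,3) (|1−3| = |5−3| = 2).
Total attacking pairs: 2.

2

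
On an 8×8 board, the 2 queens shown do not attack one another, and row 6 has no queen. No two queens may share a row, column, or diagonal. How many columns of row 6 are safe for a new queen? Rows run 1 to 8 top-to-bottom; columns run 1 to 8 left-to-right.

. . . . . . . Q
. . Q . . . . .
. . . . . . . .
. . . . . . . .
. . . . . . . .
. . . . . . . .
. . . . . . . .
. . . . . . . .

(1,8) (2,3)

5

(1,8) attacks row 6 at column 8 and diagonals 3.
(2,3) attacks row 6 at column 3 and diagonals 7.
Attacked columns: {3, 7, 8}. Safe: {1, 2, 4, 5, 6}.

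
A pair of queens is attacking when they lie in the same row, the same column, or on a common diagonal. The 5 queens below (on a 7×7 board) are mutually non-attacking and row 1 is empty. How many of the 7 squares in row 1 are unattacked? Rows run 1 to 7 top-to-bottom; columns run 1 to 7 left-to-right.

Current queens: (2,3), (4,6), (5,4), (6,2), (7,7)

(2,3) attacks row 1 at column 3 and diagonals 2, 4.
(4,6) attacks row 1 at column 6 and diagonals 3.
(5,4) attacks row 1 at column 4.
(6,2) attacks row 1 at column 2 and diagonals 7.
(7,7) attacks row 1 at column 7 and diagonals 1.
Attacked columns: {1, 2, 3, 4, 6, 7}. Safe: {5}.

1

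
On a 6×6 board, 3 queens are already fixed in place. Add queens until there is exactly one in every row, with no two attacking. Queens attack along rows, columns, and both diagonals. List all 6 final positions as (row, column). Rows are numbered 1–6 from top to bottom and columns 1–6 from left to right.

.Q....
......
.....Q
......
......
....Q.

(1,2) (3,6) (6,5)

Row 2: attacked by (1,2)→{1,2,3}; (3,6)→{5,6}; (6,5)→{1,5}. Safe: 4. Place at column 4.
Row 4: attacked by (1,2)→{2,5}; (2,4)→{2,4,6}; (3,6)→{5,6}; (6,5)→{3,5}. Safe: 1. Place at column 1.
Row 5: attacked by (1,2)→{2,6}; (2,4)→{1,4}; (3,6)→{4,6}; (4,1)→{1,2}; (6,5)→{4,5,6}. Safe: 3. Place at column 3.
Columns [2, 4, 6, 1, 3, 5], r−c [-1, -2, -3, 3, 2, 1], r+c [3, 6, 9, 5, 8, 11] are all distinct, so no two queens attack.

(1,2) (2,4) (3,6) (4,1) (5,3) (6,5)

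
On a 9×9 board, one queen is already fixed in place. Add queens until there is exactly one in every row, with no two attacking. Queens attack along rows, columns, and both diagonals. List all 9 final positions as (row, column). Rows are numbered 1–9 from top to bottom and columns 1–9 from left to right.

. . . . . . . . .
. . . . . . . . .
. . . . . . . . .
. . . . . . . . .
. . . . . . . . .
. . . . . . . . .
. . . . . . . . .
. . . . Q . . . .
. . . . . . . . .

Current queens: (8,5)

Row 1: attacked by (8,5)→{5}. Safe: 1, 2, 3, 4, 6, 7, 8, 9. Place at column 9.
Row 2: attacked by (1,9)→{8,9}; (8,5)→{5}. Safe: 1, 2, 3, 4, 6, 7. Place at column 6.
Row 3: attacked by (1,9)→{7,9}; (2,6)→{5,6,7}; (8,5)→{5}. Safe: 1, 2, 3, 4, 8. Place at column 4.
Row 4: attacked by (1,9)→{6,9}; (2,6)→{4,6,8}; (3,4)→{3,4,5}; (8,5)→{1,5,9}. Safe: 2, 7. Place at column 7.
Row 5: attacked by (1,9)→{5,9}; (2,6)→{3,6,9}; (3,4)→{2,4,6}; (4,7)→{6,7,8}; (8,5)→{2,5,8}. Safe: 1. Place at column 1.
Row 6: attacked by (1,9)→{4,9}; (2,6)→{2,6}; (3,4)→{1,4,7}; (4,7)→{5,7,9}; (5,1)→{1,2}; (8,5)→{3,5,7}. Safe: 8. Place at column 8.
Row 7: attacked by (1,9)→{3,9}; (2,6)→{1,6}; (3,4)→{4,8}; (4,7)→{4,7}; (5,1)→{1,3}; (6,8)→{7,8,9}; (8,5)→{4,5,6}. Safe: 2. Place at column 2.
Row 9: attacked by (1,9)→{1,9}; (2,6)→{6}; (3,4)→{4}; (4,7)→{2,7}; (5,1)→{1,5}; (6,8)→{5,8}; (7,2)→{2,4}; (8,5)→{4,5,6}. Safe: 3. Place at column 3.
Columns [9, 6, 4, 7, 1, 8, 2, 5, 3], r−c [-8, -4, -1, -3, 4, -2, 5, 3, 6], r+c [10, 8, 7, 11, 6, 14, 9, 13, 12] are all distinct, so no two queens attack.

(1,9) (2,6) (3,4) (4,7) (5,1) (6,8) (7,2) (8,5) (9,3)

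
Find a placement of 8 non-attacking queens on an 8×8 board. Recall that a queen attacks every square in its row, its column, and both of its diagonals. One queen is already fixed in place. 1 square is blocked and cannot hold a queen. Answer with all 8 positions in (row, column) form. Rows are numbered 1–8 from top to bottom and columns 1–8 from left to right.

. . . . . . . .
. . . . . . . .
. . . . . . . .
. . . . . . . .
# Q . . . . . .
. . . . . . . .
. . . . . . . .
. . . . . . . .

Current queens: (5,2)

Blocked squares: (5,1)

Row 1: attacked by (5,2)→{2,6}. Safe: 1, 3, 4, 5, 7, 8. Place at column 1.
Row 2: attacked by (1,1)→{1,2}; (5,2)→{2,5}. Safe: 3, 4, 6, 7, 8. Place at column 7.
Row 3: attacked by (1,1)→{1,3}; (2,7)→{6,7,8}; (5,2)→{2,4}. Safe: 5. Place at column 5.
Row 4: attacked by (1,1)→{1,4}; (2,7)→{5,7}; (3,5)→{4,5,6}; (5,2)→{1,2,3}. Safe: 8. Place at column 8.
Row 6: attacked by (1,1)→{1,6}; (2,7)→{3,7}; (3,5)→{2,5,8}; (4,8)→{6,8}; (5,2)→{1,2,3}. Safe: 4. Place at column 4.
Row 7: attacked by (1,1)→{1,7}; (2,7)→{2,7}; (3,5)→{1,5}; (4,8)→{5,8}; (5,2)→{2,4}; (6,4)→{3,4,5}. Safe: 6. Place at column 6.
Row 8: attacked by (1,1)→{1,8}; (2,7)→{1,7}; (3,5)→{5}; (4,8)→{4,8}; (5,2)→{2,5}; (6,4)→{2,4,6}; (7,6)→{5,6,7}. Safe: 3. Place at column 3.
Columns [1, 7, 5, 8, 2, 4, 6, 3], r−c [0, -5, -2, -4, 3, 2, 1, 5], r+c [2, 9, 8, 12, 7, 10, 13, 11] are all distinct, so no two queens attack.

(1,1) (2,7) (3,5) (4,8) (5,2) (6,4) (7,6) (8,3)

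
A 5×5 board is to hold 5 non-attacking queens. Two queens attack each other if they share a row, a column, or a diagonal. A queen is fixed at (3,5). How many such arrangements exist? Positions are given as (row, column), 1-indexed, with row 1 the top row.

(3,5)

2

Branch on row 1: col 1 → 1; col 2 → 0; col 4 → 1.
Sum: 1 + 0 + 1 = 2.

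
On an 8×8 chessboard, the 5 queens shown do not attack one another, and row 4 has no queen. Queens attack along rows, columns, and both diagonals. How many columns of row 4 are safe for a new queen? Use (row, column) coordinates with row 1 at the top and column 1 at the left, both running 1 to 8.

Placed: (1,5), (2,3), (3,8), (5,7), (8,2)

(1,5) attacks row 4 at column 5 and diagonals 2, 8.
(2,3) attacks row 4 at column 3 and diagonals 1, 5.
(3,8) attacks row 4 at column 8 and diagonals 7.
(5,7) attacks row 4 at column 7 and diagonals 6, 8.
(8,2) attacks row 4 at column 2 and diagonals 6.
Attacked columns: {1, 2, 3, 5, 6, 7, 8}. Safe: {4}.

1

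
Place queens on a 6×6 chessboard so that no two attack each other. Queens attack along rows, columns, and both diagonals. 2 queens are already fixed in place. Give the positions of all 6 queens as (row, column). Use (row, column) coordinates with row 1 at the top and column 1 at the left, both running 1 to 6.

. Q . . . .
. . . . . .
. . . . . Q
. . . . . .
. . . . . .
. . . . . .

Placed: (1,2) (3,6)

(1,2) (2,4) (3,6) (4,1) (5,3) (6,5)

Row 2: attacked by (1,2)→{1,2,3}; (3,6)→{5,6}. Safe: 4. Place at column 4.
Row 4: attacked by (1,2)→{2,5}; (2,4)→{2,4,6}; (3,6)→{5,6}. Safe: 1, 3. Place at column 1.
Row 5: attacked by (1,2)→{2,6}; (2,4)→{1,4}; (3,6)→{4,6}; (4,1)→{1,2}. Safe: 3, 5. Place at column 3.
Row 6: attacked by (1,2)→{2}; (2,4)→{4}; (3,6)→{3,6}; (4,1)→{1,3}; (5,3)→{2,3,4}. Safe: 5. Place at column 5.
Columns [2, 4, 6, 1, 3, 5], r−c [-1, -2, -3, 3, 2, 1], r+c [3, 6, 9, 5, 8, 11] are all distinct, so no two queens attack.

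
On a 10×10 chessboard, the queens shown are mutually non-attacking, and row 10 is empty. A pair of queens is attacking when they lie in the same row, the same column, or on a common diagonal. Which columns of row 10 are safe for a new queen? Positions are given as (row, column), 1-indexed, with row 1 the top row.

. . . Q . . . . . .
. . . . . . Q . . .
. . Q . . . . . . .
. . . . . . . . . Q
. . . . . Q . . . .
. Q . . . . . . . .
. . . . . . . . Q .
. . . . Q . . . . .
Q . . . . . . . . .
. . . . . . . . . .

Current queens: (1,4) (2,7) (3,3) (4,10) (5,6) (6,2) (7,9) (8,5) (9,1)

(1,4) attacks row 10 at column 4.
(2,7) attacks row 10 at column 7.
(3,3) attacks row 10 at column 3 and diagonals 10.
(4,10) attacks row 10 at column 10 and diagonals 4.
(5,6) attacks row 10 at column 6 and diagonals 1.
(6,2) attacks row 10 at column 2 and diagonals 6.
(7,9) attacks row 10 at column 9 and diagonals 6.
(8,5) attacks row 10 at column 5 and diagonals 3, 7.
(9,1) attacks row 10 at column 1 and diagonals 2.
Attacked columns: {1, 2, 3, 4, 5, 6, 7, 9, 10}. Safe: {8}.

columns 8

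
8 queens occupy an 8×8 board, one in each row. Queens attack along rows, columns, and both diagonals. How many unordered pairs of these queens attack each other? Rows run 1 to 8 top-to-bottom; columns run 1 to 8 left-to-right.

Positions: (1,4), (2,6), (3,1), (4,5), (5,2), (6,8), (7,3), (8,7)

0

All columns are distinct and no two queens satisfy |Δrow| = |Δcol|, so no pair attacks.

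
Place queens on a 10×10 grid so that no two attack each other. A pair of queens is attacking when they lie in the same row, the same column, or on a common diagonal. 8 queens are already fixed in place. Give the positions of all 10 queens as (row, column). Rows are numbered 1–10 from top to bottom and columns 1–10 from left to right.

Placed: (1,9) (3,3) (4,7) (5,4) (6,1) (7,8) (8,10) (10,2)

(1,9) (2,6) (3,3) (4,7) (5,4) (6,1) (7,8) (8,10) (9,5) (10,2)

Row 2: attacked by (1,9)→{8,9,10}; (3,3)→{2,3,4}; (4,7)→{5,7,9}; (5,4)→{1,4,7}; (6,1)→{1,5}; (7,8)→{3,8}; (8,10)→{4,10}; (10,2)→{2,10}. Safe: 6. Place at column 6.
Row 9: attacked by (1,9)→{1,9}; (2,6)→{6}; (3,3)→{3,9}; (4,7)→{2,7}; (5,4)→{4,8}; (6,1)→{1,4}; (7,8)→{6,8,10}; (8,10)→{9,10}; (10,2)→{1,2,3}. Safe: 5. Place at column 5.
Columns [9, 6, 3, 7, 4, 1, 8, 10, 5, 2], r−c [-8, -4, 0, -3, 1, 5, -1, -2, 4, 8], r+c [10, 8, 6, 11, 9, 7, 15, 18, 14, 12] are all distinct, so no two queens attack.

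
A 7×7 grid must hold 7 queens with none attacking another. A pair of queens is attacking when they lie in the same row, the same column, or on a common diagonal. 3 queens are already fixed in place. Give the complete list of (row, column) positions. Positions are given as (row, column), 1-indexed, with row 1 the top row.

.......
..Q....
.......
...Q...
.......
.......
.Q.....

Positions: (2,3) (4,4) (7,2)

Row 1: attacked by (2,3)→{2,3,4}; (4,4)→{1,4,7}; (7,2)→{2}. Safe: 5, 6. Place at column 6.
Row 3: attacked by (1,6)→{4,6}; (2,3)→{2,3,4}; (4,4)→{3,4,5}; (7,2)→{2,6}. Safe: 1, 7. Place at column 7.
Row 5: attacked by (1,6)→{2,6}; (2,3)→{3,6}; (3,7)→{5,7}; (4,4)→{3,4,5}; (7,2)→{2,4}. Safe: 1. Place at column 1.
Row 6: attacked by (1,6)→{1,6}; (2,3)→{3,7}; (3,7)→{4,7}; (4,4)→{2,4,6}; (5,1)→{1,2}; (7,2)→{1,2,3}. Safe: 5. Place at column 5.
Columns [6, 3, 7, 4, 1, 5, 2], r−c [-5, -1, -4, 0, 4, 1, 5], r+c [7, 5, 10, 8, 6, 11, 9] are all distinct, so no two queens attack.

(1,6) (2,3) (3,7) (4,4) (5,1) (6,5) (7,2)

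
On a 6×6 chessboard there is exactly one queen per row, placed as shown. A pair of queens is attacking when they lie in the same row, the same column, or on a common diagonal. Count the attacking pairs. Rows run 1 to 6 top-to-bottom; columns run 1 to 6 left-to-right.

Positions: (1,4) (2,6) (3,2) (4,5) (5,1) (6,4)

Same column: (1,4)–(6,4) (column 4).
Same diagonal: (1,4)–(3,2) (|1−3| = |4−2| = 2).
Total attacking pairs: 2.

2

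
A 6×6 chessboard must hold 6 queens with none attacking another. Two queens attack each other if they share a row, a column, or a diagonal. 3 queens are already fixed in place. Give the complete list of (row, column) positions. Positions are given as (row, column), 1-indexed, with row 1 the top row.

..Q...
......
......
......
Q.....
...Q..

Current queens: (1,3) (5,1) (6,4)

(1,3) (2,6) (3,2) (4,5) (5,1) (6,4)

Row 2: attacked by (1,3)→{2,3,4}; (5,1)→{1,4}; (6,4)→{4}. Safe: 5, 6. Place at column 6.
Row 3: attacked by (1,3)→{1,3,5}; (2,6)→{5,6}; (5,1)→{1,3}; (6,4)→{1,4}. Safe: 2. Place at column 2.
Row 4: attacked by (1,3)→{3,6}; (2,6)→{4,6}; (3,2)→{1,2,3}; (5,1)→{1,2}; (6,4)→{2,4,6}. Safe: 5. Place at column 5.
Columns [3, 6, 2, 5, 1, 4], r−c [-2, -4, 1, -1, 4, 2], r+c [4, 8, 5, 9, 6, 10] are all distinct, so no two queens attack.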